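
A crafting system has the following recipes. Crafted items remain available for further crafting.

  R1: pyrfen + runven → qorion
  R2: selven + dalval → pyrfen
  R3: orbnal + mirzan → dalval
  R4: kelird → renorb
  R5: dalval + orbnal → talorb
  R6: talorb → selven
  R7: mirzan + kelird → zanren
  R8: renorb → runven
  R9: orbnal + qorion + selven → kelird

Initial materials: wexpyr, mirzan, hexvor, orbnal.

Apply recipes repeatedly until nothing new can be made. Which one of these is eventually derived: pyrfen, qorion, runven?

Using R3, orbnal and mirzan make dalval.
dalval + orbnal → talorb (R5).
talorb → selven (R6).
selven + dalval → pyrfen (R2).
qorion would need pyrfen and runven (R1), but runven is never obtained. runven would need renorb (R8), but renorb is never obtained.

pyrfen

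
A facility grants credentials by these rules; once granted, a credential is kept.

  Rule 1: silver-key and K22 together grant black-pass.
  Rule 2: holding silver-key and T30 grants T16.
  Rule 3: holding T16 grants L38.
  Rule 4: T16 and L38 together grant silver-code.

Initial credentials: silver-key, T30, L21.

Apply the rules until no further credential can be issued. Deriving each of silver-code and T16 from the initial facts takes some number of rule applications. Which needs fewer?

T16

T16: Holding silver-key and T30 grants T16 (Rule 2). [1 rule application]
silver-code: Holding silver-key and T30 grants T16 (Rule 2). Holding T16 grants L38 (Rule 3). Holding T16 and L38 grants silver-code (Rule 4). [3 rule applications]
T16 needs fewer.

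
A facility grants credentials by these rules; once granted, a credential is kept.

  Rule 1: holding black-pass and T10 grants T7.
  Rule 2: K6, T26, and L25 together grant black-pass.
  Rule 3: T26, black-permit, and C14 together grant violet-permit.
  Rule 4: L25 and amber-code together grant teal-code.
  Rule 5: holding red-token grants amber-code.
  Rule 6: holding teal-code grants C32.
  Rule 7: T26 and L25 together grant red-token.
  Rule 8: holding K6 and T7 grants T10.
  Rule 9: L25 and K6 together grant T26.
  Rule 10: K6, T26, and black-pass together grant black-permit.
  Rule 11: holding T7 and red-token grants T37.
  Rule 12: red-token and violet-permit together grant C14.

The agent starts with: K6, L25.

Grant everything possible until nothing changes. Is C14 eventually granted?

No

C14 would need red-token and violet-permit (Rule 12), but violet-permit is never granted.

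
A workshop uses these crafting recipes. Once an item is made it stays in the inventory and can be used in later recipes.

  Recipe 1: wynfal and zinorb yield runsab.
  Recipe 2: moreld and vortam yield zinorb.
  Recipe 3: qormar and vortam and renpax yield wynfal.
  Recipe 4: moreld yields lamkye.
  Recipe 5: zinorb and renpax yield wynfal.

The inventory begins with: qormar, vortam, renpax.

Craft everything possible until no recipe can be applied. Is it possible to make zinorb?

zinorb would need moreld and vortam (Recipe 2), but moreld is never obtained.

No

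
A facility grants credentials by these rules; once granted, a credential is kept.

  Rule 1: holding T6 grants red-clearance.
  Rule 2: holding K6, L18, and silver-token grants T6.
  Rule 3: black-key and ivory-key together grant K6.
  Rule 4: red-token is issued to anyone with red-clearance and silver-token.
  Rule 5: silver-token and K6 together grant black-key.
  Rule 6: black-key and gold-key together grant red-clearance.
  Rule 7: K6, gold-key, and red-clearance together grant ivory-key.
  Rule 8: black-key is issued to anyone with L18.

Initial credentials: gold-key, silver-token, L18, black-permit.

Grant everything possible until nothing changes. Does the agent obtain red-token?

Yes

Holding L18 grants black-key (Rule 8).
Holding black-key and gold-key grants red-clearance (Rule 6).
Holding red-clearance and silver-token grants red-token (Rule 4).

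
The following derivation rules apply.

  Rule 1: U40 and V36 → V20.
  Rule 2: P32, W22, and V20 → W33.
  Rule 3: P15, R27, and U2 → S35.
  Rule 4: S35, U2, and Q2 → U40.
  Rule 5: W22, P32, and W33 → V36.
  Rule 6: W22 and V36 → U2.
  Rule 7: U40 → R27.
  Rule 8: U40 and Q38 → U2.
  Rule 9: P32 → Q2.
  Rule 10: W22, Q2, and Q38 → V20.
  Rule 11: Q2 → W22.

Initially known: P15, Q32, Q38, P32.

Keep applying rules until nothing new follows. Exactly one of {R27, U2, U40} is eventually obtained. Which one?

U2

From P32, Rule 9 gives Q2.
From Q2, Rule 11 gives W22.
W22, Q2, and Q38 hold, so V20 follows (Rule 10).
From P32, W22, and V20, Rule 2 gives W33.
W22, P32, and W33 hold, so V36 follows (Rule 5).
From W22 and V36, Rule 6 gives U2.
R27 would need U40 (Rule 7), but U40 is never established. U40 would need S35, U2, and Q2 (Rule 4), but S35 is never established.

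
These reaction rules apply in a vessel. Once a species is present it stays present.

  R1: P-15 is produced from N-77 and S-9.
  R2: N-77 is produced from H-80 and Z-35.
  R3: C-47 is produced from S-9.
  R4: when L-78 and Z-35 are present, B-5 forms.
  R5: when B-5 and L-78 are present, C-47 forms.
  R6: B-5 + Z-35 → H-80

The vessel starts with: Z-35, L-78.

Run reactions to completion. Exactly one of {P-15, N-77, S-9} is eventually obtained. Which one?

N-77

L-78 and Z-35 present → B-5 forms (R4).
B-5 and Z-35 present → H-80 forms (R6).
H-80 and Z-35 present → N-77 forms (R2).
No rule produces S-9, and it is not given. P-15 would need N-77 and S-9 (R1), but S-9 never forms.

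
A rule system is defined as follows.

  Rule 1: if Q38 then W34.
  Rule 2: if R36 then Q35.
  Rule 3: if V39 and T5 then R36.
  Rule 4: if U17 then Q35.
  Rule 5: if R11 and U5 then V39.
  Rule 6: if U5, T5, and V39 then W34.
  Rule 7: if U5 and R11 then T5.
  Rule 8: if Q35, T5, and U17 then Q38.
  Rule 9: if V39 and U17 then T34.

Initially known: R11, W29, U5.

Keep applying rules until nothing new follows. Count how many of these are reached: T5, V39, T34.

U5 and R11 hold, so T5 follows (Rule 7).
From R11 and U5, Rule 5 gives V39.
T5: reached.
V39: reached.
T34 would need V39 and U17 (Rule 9), but U17 is never established.
Reached: T5 and V39 — 2 of the 3.

2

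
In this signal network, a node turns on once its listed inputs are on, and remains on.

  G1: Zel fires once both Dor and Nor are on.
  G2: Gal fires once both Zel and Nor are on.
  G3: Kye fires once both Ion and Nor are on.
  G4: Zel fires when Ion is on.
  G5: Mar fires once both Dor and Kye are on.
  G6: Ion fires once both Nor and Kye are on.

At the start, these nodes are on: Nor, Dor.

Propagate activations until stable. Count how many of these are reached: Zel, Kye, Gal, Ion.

2

G1: Dor and Nor on → Zel on.
Zel and Nor are on, so Gal fires (G2).
Zel: reached.
Kye would need Ion and Nor (G3), but Ion never turns on.
Gal: reached.
Ion would need Nor and Kye (G6), but Kye never turns on.
Reached: Zel and Gal — 2 of the 4.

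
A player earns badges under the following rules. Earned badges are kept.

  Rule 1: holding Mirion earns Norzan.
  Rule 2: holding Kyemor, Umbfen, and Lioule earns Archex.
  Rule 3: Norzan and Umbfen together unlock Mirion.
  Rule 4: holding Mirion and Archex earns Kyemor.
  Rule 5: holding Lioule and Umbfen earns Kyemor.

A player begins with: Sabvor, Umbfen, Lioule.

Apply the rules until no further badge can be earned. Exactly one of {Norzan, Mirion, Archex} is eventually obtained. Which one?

With Lioule and Umbfen, Kyemor is earned (Rule 5).
With Kyemor, Umbfen, and Lioule, Archex is earned (Rule 2).
Mirion would need Norzan and Umbfen (Rule 3), but Norzan is never earned. Norzan would need Mirion (Rule 1), but Mirion is never earned.

Archex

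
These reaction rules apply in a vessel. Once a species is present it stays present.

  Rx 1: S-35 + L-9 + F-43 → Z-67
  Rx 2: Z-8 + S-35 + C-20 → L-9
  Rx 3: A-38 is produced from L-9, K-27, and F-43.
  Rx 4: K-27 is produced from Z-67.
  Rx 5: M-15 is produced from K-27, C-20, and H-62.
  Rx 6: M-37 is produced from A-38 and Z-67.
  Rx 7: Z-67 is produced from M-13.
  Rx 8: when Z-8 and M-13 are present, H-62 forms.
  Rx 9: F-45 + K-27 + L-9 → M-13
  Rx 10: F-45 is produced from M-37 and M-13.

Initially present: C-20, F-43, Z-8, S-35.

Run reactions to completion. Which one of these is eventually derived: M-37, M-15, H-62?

Z-8, S-35, and C-20 present → L-9 forms (Rx 2).
S-35, L-9, and F-43 present → Z-67 forms (Rx 1).
Z-67 present → K-27 forms (Rx 4).
L-9, K-27, and F-43 present → A-38 forms (Rx 3).
A-38 and Z-67 present → M-37 forms (Rx 6).
H-62 would need Z-8 and M-13 (Rx 8), but M-13 never forms. M-15 would need K-27, C-20, and H-62 (Rx 5), but H-62 never forms.

M-37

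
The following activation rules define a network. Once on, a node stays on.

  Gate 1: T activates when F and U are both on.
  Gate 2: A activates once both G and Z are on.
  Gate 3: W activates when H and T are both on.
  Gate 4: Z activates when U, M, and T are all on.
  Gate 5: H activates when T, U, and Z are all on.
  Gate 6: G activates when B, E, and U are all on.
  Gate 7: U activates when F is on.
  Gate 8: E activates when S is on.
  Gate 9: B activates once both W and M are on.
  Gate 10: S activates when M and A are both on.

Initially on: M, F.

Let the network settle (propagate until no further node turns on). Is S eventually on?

S would need M and A (Gate 10), but A never turns on.

No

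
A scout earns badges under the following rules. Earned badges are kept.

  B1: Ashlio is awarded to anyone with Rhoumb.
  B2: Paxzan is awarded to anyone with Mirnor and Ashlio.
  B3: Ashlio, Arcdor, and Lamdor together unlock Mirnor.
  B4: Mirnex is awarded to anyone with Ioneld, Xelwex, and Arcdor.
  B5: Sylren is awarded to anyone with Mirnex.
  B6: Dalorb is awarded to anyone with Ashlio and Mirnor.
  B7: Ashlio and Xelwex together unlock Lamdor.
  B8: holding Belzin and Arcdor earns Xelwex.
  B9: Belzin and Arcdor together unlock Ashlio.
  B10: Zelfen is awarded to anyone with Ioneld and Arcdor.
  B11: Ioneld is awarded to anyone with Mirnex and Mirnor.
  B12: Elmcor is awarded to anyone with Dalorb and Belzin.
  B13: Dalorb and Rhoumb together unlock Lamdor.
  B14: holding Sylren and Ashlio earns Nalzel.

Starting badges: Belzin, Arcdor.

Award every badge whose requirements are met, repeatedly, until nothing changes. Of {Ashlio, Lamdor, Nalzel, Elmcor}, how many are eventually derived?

With Belzin and Arcdor, Ashlio is earned (B9).
With Belzin and Arcdor, Xelwex is earned (B8).
With Ashlio and Xelwex, Lamdor is earned (B7).
With Ashlio, Arcdor, and Lamdor, Mirnor is earned (B3).
With Ashlio and Mirnor, Dalorb is earned (B6).
With Dalorb and Belzin, Elmcor is earned (B12).
Ashlio: reached.
Lamdor: reached.
Nalzel would need Sylren and Ashlio (B14), but Sylren is never earned.
Elmcor: reached.
Reached: Ashlio, Lamdor, and Elmcor — 3 of the 4.

3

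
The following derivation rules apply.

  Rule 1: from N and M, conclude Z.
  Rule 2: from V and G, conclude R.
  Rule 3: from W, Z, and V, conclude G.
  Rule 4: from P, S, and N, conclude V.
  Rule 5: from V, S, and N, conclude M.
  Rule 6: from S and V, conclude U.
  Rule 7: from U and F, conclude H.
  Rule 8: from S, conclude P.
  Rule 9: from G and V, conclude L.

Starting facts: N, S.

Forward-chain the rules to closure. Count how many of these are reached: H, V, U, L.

From S, Rule 8 gives P.
From P, S, and N, Rule 4 gives V.
S and V hold, so U follows (Rule 6).
H would need U and F (Rule 7), but F is never established.
V: reached.
U: reached.
L would need G and V (Rule 9), but G is never established.
Reached: V and U — 2 of the 4.

2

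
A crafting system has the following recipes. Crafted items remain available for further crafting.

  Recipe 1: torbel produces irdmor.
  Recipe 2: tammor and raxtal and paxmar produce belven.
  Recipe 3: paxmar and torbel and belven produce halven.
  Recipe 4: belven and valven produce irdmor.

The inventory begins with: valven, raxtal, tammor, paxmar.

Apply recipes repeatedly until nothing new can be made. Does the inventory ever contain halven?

No

halven would need paxmar, torbel, and belven (Recipe 3), but torbel is never obtained.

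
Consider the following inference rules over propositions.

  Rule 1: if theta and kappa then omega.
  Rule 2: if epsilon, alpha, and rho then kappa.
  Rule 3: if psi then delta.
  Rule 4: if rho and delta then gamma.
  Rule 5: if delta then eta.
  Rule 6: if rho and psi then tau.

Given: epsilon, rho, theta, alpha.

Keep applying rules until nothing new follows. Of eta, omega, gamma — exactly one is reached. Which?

epsilon, alpha, and rho hold, so kappa follows (Rule 2).
theta and kappa hold, so omega follows (Rule 1).
gamma would need rho and delta (Rule 4), but delta is never established. eta would need delta (Rule 5), but delta is never established.

omega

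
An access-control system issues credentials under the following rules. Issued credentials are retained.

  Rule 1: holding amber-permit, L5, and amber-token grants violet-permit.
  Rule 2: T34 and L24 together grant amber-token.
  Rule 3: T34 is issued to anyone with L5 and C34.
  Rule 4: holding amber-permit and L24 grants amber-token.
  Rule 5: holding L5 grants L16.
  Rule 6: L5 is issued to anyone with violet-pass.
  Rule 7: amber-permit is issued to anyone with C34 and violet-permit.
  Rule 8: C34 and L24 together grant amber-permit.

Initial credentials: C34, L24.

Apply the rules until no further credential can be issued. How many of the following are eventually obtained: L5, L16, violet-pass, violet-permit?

0

L5 would need violet-pass (Rule 6), but violet-pass is never granted.
L16 would need L5 (Rule 5), but L5 is never granted.
No rule produces violet-pass, and it is not given.
violet-permit would need amber-permit, L5, and amber-token (Rule 1), but L5 is never granted.
None of the 4 are reached.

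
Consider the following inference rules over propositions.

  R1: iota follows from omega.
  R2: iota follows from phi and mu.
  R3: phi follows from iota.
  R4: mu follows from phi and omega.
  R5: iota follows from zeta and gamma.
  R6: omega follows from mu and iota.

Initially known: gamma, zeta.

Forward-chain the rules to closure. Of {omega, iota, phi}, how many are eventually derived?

2

From zeta and gamma, R5 gives iota.
From iota, R3 gives phi.
omega would need mu and iota (R6), but mu is never established.
iota: reached.
phi: reached.
Reached: iota and phi — 2 of the 3.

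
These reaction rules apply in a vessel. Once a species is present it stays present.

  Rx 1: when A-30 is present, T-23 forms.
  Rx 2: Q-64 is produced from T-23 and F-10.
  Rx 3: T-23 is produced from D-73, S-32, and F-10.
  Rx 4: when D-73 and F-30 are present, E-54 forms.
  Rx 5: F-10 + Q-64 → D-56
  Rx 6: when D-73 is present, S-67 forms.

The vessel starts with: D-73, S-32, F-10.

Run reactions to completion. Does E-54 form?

E-54 would need D-73 and F-30 (Rx 4), but F-30 never forms.

No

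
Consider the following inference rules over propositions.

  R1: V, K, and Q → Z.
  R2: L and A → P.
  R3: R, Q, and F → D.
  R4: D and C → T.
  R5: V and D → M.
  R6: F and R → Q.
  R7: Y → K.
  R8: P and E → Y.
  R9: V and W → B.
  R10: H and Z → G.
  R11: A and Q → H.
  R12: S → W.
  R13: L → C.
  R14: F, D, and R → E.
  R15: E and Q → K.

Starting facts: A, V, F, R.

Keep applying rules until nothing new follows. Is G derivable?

F and R hold, so Q follows (R6).
R, Q, and F hold, so D follows (R3).
From A and Q, R11 gives H.
From F, D, and R, R14 gives E.
E and Q hold, so K follows (R15).
From V, K, and Q, R1 gives Z.
H and Z hold, so G follows (R10).

Yes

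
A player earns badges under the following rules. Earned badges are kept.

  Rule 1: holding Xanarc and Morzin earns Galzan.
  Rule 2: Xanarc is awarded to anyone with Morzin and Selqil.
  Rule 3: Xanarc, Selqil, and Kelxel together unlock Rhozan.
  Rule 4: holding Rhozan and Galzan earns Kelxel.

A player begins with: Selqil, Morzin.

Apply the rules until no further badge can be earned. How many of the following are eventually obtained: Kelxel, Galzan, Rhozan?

1

With Morzin and Selqil, Xanarc is earned (Rule 2).
With Xanarc and Morzin, Galzan is earned (Rule 1).
Kelxel would need Rhozan and Galzan (Rule 4), but Rhozan is never earned.
Galzan: reached.
Rhozan would need Xanarc, Selqil, and Kelxel (Rule 3), but Kelxel is never earned.
Reached: Galzan — 1 of the 3.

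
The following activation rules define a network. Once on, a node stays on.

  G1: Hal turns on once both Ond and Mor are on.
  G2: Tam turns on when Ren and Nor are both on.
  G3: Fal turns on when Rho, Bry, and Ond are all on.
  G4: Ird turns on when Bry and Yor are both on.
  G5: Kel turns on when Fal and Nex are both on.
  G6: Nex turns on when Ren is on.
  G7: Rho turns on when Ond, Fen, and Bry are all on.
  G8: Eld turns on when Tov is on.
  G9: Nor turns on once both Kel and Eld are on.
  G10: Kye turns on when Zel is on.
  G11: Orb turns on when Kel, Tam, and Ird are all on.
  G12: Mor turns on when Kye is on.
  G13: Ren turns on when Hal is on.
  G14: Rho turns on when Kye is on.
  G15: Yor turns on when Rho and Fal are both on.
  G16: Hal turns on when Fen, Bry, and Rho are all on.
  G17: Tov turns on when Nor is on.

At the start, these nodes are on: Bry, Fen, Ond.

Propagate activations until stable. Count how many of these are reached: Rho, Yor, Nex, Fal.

G7: Ond, Fen, and Bry on → Rho on.
G3: Rho, Bry, and Ond on → Fal on.
Fen, Bry, and Rho are on, so Hal turns on (G16).
Rho and Fal are on, so Yor turns on (G15).
G13: Hal on → Ren on.
G6: Ren on → Nex on.
Rho: reached.
Yor: reached.
Nex: reached.
Fal: reached.
All 4 are reached.

4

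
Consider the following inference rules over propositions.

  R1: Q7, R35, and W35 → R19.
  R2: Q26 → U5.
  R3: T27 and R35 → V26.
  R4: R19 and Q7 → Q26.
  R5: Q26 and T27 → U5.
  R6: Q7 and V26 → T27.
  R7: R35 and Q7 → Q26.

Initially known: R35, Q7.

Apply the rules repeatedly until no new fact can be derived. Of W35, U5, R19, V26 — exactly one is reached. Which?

U5

R35 and Q7 hold, so Q26 follows (R7).
From Q26, R2 gives U5.
V26 would need T27 and R35 (R3), but T27 is never established. No rule produces W35, and it is not given. R19 would need Q7, R35, and W35 (R1), but W35 is never established.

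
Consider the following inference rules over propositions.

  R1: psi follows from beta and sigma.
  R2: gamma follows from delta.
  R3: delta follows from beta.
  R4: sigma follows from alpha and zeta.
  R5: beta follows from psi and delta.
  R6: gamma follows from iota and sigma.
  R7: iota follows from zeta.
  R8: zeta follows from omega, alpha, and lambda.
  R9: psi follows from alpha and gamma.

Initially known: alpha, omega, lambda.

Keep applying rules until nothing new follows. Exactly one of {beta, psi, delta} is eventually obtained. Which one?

psi

From omega, alpha, and lambda, R8 gives zeta.
From alpha and zeta, R4 gives sigma.
zeta holds, so iota follows (R7).
iota and sigma hold, so gamma follows (R6).
alpha and gamma hold, so psi follows (R9).
beta would need psi and delta (R5), but delta is never established. delta would need beta (R3), but beta is never established.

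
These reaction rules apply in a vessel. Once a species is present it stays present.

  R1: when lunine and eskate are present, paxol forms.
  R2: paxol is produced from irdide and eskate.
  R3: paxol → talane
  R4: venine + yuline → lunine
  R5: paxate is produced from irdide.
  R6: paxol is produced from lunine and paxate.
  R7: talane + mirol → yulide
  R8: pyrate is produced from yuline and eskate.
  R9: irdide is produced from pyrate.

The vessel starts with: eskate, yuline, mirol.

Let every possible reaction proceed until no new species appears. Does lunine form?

No

lunine would need venine and yuline (R4), but venine never forms.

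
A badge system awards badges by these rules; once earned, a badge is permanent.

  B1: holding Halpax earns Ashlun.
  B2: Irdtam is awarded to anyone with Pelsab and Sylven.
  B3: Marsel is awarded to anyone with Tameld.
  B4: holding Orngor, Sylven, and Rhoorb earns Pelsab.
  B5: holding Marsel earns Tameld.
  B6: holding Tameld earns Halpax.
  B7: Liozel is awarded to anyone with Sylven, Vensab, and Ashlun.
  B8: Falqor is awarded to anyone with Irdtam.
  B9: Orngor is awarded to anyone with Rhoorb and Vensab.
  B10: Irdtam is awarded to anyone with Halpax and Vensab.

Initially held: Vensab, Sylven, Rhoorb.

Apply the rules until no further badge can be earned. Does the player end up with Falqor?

Yes

With Rhoorb and Vensab, Orngor is earned (B9).
With Orngor, Sylven, and Rhoorb, Pelsab is earned (B4).
With Pelsab and Sylven, Irdtam is earned (B2).
With Irdtam, Falqor is earned (B8).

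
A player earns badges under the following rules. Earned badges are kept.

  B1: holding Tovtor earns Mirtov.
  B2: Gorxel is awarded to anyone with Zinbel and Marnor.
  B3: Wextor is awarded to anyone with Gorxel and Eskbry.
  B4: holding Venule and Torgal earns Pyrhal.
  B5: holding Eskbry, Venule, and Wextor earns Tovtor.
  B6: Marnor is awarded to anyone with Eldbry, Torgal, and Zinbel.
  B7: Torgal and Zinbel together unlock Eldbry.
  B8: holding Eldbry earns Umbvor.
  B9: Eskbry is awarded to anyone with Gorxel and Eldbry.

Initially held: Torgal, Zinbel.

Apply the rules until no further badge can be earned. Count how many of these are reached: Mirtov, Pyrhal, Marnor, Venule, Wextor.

2

With Torgal and Zinbel, Eldbry is earned (B7).
With Eldbry, Torgal, and Zinbel, Marnor is earned (B6).
With Zinbel and Marnor, Gorxel is earned (B2).
With Gorxel and Eldbry, Eskbry is earned (B9).
With Gorxel and Eskbry, Wextor is earned (B3).
Mirtov would need Tovtor (B1), but Tovtor is never earned.
Pyrhal would need Venule and Torgal (B4), but Venule is never earned.
Marnor: reached.
No rule produces Venule, and it is not given.
Wextor: reached.
Reached: Marnor and Wextor — 2 of the 5.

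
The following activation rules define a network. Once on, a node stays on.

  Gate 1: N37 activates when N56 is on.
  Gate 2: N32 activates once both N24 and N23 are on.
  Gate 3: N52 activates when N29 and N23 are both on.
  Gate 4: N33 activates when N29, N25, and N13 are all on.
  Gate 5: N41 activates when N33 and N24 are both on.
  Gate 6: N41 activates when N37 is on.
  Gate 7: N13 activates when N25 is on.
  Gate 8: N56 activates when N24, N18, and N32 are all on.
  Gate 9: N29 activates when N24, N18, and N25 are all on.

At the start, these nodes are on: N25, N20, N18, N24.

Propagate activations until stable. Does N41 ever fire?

Yes

N24, N18, and N25 are on, so N29 activates (Gate 9).
N25 is on, so N13 activates (Gate 7).
Gate 4: N29, N25, and N13 on → N33 on.
Gate 5: N33 and N24 on → N41 on.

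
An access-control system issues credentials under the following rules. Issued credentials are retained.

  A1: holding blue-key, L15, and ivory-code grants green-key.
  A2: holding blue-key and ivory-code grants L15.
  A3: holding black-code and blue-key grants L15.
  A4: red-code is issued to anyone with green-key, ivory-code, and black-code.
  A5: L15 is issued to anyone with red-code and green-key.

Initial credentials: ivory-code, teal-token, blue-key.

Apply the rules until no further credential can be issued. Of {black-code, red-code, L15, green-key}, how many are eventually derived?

Holding blue-key and ivory-code grants L15 (A2).
Holding blue-key, L15, and ivory-code grants green-key (A1).
No rule produces black-code, and it is not given.
red-code would need green-key, ivory-code, and black-code (A4), but black-code is never granted.
L15: reached.
green-key: reached.
Reached: L15 and green-key — 2 of the 4.

2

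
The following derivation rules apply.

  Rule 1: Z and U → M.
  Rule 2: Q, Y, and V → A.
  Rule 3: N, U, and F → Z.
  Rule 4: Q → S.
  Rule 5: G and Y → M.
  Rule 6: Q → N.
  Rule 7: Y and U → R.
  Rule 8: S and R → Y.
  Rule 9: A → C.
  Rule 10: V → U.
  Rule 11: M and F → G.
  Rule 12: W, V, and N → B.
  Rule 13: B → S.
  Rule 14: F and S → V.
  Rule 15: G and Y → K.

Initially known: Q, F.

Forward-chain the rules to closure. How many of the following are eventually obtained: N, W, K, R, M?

From Q, Rule 6 gives N.
From Q, Rule 4 gives S.
From F and S, Rule 14 gives V.
From V, Rule 10 gives U.
N, U, and F hold, so Z follows (Rule 3).
From Z and U, Rule 1 gives M.
N: reached.
No rule produces W, and it is not given.
K would need G and Y (Rule 15), but Y is never established.
R would need Y and U (Rule 7), but Y is never established.
M: reached.
Reached: N and M — 2 of the 5.

2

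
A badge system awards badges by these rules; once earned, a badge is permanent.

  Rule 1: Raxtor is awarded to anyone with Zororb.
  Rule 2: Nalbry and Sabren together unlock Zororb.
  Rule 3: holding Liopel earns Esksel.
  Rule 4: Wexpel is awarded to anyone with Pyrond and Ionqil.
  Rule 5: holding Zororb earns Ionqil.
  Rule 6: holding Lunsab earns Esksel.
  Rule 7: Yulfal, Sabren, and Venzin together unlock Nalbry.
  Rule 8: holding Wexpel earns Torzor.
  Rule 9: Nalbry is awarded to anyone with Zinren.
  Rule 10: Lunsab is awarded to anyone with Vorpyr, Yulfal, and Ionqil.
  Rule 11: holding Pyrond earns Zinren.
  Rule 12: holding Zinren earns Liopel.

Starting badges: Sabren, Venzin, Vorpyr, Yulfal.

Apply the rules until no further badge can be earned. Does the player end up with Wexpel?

Wexpel would need Pyrond and Ionqil (Rule 4), but Pyrond is never earned.

No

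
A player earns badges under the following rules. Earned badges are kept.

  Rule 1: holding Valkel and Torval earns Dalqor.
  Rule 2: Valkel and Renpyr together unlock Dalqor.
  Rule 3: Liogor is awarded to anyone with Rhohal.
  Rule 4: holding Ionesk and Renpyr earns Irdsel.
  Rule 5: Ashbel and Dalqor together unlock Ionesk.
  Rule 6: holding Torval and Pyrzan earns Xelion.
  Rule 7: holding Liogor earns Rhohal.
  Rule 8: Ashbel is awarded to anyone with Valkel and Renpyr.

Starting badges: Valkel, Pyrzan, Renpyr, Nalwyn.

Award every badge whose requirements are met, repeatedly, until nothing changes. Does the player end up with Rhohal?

No

Rhohal would need Liogor (Rule 7), but Liogor is never earned.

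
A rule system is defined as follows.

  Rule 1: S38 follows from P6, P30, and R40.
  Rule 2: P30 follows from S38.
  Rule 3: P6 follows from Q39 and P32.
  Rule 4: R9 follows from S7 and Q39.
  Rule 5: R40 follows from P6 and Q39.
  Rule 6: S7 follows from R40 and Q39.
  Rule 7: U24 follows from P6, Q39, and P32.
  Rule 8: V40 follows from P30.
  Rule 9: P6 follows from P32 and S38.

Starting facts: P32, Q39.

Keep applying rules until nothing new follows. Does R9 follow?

Yes

Q39 and P32 hold, so P6 follows (Rule 3).
From P6 and Q39, Rule 5 gives R40.
R40 and Q39 hold, so S7 follows (Rule 6).
S7 and Q39 hold, so R9 follows (Rule 4).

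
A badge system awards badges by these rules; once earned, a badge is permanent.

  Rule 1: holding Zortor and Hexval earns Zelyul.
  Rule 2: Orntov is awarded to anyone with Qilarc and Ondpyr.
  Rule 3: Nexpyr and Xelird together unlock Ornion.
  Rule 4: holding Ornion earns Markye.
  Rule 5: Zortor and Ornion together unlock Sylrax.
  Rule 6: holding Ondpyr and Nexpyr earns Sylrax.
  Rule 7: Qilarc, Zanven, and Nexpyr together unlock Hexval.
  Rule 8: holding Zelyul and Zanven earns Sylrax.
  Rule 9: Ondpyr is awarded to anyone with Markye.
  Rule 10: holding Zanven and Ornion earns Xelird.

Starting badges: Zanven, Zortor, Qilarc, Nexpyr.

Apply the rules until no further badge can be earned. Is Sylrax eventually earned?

Yes

With Qilarc, Zanven, and Nexpyr, Hexval is earned (Rule 7).
With Zortor and Hexval, Zelyul is earned (Rule 1).
With Zelyul and Zanven, Sylrax is earned (Rule 8).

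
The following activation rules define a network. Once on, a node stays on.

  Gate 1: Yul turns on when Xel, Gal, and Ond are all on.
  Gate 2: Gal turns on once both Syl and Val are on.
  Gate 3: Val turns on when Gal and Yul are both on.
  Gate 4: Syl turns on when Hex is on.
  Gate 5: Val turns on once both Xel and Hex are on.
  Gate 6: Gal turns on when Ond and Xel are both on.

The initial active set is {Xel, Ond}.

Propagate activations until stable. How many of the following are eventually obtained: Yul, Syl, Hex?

Gate 6: Ond and Xel on → Gal on.
Gate 1: Xel, Gal, and Ond on → Yul on.
Yul: reached.
Syl would need Hex (Gate 4), but Hex never turns on.
No rule produces Hex, and it is not given.
Reached: Yul — 1 of the 3.

1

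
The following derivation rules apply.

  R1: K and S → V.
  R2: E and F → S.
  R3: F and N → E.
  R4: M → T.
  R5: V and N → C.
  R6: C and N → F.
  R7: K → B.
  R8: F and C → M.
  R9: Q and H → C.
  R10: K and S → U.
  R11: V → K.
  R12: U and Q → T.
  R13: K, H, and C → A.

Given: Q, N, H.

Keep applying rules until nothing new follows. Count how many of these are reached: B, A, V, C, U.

Q and H hold, so C follows (R9).
B would need K (R7), but K is never established.
A would need K, H, and C (R13), but K is never established.
V would need K and S (R1), but K is never established.
C: reached.
U would need K and S (R10), but K is never established.
Reached: C — 1 of the 5.

1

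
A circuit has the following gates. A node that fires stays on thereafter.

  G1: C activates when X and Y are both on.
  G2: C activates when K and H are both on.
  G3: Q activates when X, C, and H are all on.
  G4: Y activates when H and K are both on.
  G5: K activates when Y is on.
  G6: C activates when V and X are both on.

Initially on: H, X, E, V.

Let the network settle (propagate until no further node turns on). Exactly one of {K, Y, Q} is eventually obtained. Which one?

Q

G6: V and X on → C on.
X, C, and H are on, so Q activates (G3).
Y would need H and K (G4), but K never turns on. K would need Y (G5), but Y never turns on.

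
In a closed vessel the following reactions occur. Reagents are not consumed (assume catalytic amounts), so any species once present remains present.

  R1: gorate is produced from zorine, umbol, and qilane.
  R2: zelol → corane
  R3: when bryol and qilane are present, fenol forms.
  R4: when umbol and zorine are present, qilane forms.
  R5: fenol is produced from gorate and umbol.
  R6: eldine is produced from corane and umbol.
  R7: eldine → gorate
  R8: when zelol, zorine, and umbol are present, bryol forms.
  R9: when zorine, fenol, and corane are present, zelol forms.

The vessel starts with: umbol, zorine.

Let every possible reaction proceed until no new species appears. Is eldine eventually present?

No

eldine would need corane and umbol (R6), but corane never forms.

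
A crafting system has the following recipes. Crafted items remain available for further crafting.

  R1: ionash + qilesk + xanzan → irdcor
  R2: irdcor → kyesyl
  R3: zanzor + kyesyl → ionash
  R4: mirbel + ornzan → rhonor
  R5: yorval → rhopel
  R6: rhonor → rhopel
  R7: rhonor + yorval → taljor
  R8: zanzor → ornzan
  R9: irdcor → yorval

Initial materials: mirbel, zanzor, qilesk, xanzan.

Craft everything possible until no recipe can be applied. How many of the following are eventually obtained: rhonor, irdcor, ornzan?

2

zanzor → ornzan (R8).
mirbel + ornzan → rhonor (R4).
rhonor: reached.
irdcor would need ionash, qilesk, and xanzan (R1), but ionash is never obtained.
ornzan: reached.
Reached: rhonor and ornzan — 2 of the 3.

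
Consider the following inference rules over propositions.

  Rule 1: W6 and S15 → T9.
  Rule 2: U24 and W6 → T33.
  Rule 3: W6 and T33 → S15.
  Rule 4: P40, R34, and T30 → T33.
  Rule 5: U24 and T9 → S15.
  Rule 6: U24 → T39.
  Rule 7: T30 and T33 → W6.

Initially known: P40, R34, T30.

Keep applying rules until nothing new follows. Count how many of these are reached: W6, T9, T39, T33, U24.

3

P40, R34, and T30 hold, so T33 follows (Rule 4).
From T30 and T33, Rule 7 gives W6.
W6 and T33 hold, so S15 follows (Rule 3).
W6 and S15 hold, so T9 follows (Rule 1).
W6: reached.
T9: reached.
T39 would need U24 (Rule 6), but U24 is never established.
T33: reached.
No rule produces U24, and it is not given.
Reached: W6, T9, and T33 — 3 of the 5.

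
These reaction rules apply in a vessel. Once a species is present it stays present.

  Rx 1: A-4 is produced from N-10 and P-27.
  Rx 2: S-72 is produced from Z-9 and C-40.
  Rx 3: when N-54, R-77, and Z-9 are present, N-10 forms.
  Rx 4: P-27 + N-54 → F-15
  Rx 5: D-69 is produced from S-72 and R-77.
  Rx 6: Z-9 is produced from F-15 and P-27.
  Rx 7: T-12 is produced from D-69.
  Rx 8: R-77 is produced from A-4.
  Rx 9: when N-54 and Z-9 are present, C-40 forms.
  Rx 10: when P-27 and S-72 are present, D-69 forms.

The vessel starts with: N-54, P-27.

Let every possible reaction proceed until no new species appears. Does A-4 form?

No

A-4 would need N-10 and P-27 (Rx 1), but N-10 never forms.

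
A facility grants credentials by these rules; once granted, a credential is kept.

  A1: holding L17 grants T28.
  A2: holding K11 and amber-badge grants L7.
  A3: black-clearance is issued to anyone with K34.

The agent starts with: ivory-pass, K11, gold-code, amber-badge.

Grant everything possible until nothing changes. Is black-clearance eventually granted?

black-clearance would need K34 (A3), but K34 is never granted.

No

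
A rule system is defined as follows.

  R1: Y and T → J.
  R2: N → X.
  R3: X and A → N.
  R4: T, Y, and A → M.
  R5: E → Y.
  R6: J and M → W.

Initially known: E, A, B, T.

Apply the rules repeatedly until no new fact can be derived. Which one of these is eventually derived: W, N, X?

E holds, so Y follows (R5).
From Y and T, R1 gives J.
From T, Y, and A, R4 gives M.
J and M hold, so W follows (R6).
N would need X and A (R3), but X is never established. X would need N (R2), but N is never established.

W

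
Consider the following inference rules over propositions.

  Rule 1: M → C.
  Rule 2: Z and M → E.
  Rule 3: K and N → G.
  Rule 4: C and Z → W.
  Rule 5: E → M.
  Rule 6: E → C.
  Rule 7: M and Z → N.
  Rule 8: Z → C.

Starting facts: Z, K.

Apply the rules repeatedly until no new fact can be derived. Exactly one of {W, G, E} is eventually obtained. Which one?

W

From Z, Rule 8 gives C.
C and Z hold, so W follows (Rule 4).
E would need Z and M (Rule 2), but M is never established. G would need K and N (Rule 3), but N is never established.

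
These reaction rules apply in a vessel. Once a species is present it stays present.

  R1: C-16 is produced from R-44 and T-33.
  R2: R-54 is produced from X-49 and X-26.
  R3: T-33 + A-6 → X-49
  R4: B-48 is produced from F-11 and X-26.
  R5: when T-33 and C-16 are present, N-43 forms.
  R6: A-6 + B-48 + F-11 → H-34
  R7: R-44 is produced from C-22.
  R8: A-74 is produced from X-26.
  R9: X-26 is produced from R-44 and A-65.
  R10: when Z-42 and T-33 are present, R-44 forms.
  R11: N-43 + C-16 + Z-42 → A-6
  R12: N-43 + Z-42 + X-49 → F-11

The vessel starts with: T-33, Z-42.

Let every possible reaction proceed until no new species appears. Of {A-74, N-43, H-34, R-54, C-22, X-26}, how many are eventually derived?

Z-42 and T-33 present → R-44 forms (R10).
R-44 and T-33 present → C-16 forms (R1).
T-33 and C-16 present → N-43 forms (R5).
A-74 would need X-26 (R8), but X-26 never forms.
N-43: reached.
H-34 would need A-6, B-48, and F-11 (R6), but B-48 never forms.
R-54 would need X-49 and X-26 (R2), but X-26 never forms.
No rule produces C-22, and it is not given.
X-26 would need R-44 and A-65 (R9), but A-65 never forms.
Reached: N-43 — 1 of the 6.

1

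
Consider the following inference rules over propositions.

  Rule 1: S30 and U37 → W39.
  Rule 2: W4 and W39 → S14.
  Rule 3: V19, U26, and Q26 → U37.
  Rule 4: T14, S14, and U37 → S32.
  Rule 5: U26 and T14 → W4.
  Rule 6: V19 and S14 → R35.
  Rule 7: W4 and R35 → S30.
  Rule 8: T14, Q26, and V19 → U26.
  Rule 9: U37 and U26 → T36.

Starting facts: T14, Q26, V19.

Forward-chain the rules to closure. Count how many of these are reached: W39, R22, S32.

0

W39 would need S30 and U37 (Rule 1), but S30 is never established.
No rule produces R22, and it is not given.
S32 would need T14, S14, and U37 (Rule 4), but S14 is never established.
None of the 3 are reached.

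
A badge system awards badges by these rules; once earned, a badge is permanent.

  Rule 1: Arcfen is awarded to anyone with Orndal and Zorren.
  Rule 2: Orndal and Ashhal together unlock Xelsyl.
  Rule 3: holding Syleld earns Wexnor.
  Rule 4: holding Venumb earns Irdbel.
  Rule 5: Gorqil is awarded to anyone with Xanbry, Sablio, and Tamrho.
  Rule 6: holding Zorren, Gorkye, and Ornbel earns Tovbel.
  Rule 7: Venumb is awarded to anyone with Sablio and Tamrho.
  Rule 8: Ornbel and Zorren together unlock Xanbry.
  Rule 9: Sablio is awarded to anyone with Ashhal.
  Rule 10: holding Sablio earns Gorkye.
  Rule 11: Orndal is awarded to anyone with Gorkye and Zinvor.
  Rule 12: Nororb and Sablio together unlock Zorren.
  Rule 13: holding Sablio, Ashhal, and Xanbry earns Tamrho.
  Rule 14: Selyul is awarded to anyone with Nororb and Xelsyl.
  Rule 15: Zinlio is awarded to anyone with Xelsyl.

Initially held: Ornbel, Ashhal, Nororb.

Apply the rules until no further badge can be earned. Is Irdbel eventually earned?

Yes

With Ashhal, Sablio is earned (Rule 9).
With Nororb and Sablio, Zorren is earned (Rule 12).
With Ornbel and Zorren, Xanbry is earned (Rule 8).
With Sablio, Ashhal, and Xanbry, Tamrho is earned (Rule 13).
With Sablio and Tamrho, Venumb is earned (Rule 7).
With Venumb, Irdbel is earned (Rule 4).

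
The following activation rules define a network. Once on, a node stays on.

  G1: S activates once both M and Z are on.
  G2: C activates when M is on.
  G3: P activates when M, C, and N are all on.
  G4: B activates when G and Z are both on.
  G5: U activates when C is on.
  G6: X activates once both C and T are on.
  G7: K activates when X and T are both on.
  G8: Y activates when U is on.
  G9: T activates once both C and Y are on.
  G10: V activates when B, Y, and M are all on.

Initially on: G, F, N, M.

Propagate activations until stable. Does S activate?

S would need M and Z (G1), but Z never turns on.

No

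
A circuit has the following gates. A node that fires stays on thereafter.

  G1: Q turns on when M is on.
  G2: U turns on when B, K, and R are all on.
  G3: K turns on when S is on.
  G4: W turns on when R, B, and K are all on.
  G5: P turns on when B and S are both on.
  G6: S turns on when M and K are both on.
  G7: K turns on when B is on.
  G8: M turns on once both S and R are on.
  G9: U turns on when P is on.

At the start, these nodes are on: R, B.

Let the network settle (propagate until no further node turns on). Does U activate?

B is on, so K turns on (G7).
G2: B, K, and R on → U on.

Yes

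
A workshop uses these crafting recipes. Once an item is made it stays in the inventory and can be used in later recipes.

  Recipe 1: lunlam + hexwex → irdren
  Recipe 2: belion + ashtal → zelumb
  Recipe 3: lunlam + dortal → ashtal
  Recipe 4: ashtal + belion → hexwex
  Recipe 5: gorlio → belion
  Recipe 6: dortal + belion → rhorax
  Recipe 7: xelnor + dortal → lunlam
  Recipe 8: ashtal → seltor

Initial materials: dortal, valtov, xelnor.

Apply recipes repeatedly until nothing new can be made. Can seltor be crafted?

Yes

xelnor + dortal → lunlam (Recipe 7).
Using Recipe 3, lunlam and dortal make ashtal.
Using Recipe 8, ashtal makes seltor.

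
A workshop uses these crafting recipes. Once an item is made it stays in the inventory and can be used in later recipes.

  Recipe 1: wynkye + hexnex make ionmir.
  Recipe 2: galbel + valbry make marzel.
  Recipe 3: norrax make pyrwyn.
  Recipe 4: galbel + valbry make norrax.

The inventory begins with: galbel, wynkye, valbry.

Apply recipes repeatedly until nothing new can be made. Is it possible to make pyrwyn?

galbel + valbry → norrax (Recipe 4).
Using Recipe 3, norrax makes pyrwyn.

Yes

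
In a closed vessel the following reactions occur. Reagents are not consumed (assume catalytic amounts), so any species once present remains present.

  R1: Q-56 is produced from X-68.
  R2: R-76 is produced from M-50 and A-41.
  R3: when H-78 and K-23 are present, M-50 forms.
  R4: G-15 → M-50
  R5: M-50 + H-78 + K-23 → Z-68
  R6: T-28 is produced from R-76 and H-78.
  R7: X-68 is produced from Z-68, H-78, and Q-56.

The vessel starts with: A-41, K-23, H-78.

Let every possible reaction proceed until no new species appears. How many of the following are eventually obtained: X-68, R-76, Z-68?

2

H-78 and K-23 present → M-50 forms (R3).
M-50, H-78, and K-23 present → Z-68 forms (R5).
M-50 and A-41 present → R-76 forms (R2).
X-68 would need Z-68, H-78, and Q-56 (R7), but Q-56 never forms.
R-76: reached.
Z-68: reached.
Reached: R-76 and Z-68 — 2 of the 3.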